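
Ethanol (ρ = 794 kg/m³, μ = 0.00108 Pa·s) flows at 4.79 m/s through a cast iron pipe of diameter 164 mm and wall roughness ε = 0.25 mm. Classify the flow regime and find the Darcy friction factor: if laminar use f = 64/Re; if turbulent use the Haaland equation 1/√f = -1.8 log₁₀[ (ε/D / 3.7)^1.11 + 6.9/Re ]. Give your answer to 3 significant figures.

f ≈ 0.0222

Re = ρVD/μ = 794·4.79·0.164/0.00108 = 5.775e+05.
Re > 4000 → turbulent. ε/D = 0.00025/0.164 = 0.00152; Haaland: 1/√f = -1.8 log₁₀[0.000175 + 1.19e-05] = 6.712, so f = 0.0222.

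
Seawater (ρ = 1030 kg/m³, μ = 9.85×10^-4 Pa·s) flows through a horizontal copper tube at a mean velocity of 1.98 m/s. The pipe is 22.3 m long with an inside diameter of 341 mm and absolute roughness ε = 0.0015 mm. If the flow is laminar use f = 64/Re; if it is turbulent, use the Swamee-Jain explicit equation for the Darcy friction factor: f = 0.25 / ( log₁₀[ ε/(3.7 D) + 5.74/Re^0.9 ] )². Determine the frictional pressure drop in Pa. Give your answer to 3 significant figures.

ΔP ≈ 1640 Pa

Reynolds number Re = ρVD/μ = 1030 · 1.98 · 0.341 / 0.000985 = 7.06e+05.
Re > 4000 → turbulent. Relative roughness ε/D = 1.5e-06/0.341 = 4.4e-06. Swamee-Jain: f = 0.25/(log₁₀[4.4e-06/3.7 + 5.74/7.06e+05^0.9])² = 0.25/(log₁₀[1.19e-06 + 3.13e-05])² = 0.25/(-4.489)² = 0.01241.
Darcy-Weisbach: ΔP = f(L/D)(ρV²/2) = 0.01241·(22.3/0.341)·(1030·1.98²/2) = 0.01241·65.4·2019 = 1638 Pa.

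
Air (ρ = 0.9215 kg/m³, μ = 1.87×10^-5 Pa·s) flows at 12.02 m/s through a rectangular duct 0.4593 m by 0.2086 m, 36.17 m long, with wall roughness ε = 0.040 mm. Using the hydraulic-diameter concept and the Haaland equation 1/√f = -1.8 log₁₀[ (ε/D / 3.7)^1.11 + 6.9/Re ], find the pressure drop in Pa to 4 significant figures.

Hydraulic diameter D_h = 4A/P = 4·(0.4593·0.2086)/(2·(0.4593+0.2086)) = 0.3832/1.336 = 0.2869 m.
Re = ρVD_h/μ = 0.9215·12.02·0.2869/1.87e-05 = 1.699e+05.
ε/D_h = 4e-05/0.2869 = 0.000139; Haaland gives 1/√f = -1.8 log₁₀[1.23e-05+4.06e-05] = 7.698, so f = 0.01688.
ΔP = f(L/D_h)(ρV²/2) = 0.01688·36.17/0.2869·66.57 = 141.6 Pa.

ΔP ≈ 141.6 Pa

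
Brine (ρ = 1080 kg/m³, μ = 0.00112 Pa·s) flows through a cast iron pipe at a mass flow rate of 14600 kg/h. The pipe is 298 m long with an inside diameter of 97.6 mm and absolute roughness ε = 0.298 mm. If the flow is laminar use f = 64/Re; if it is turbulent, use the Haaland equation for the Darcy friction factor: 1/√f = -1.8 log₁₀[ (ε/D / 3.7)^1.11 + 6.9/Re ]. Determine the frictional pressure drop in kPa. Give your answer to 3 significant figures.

ΔP ≈ 11.9 kPa

ṁ = 14600 kg/h = 14600/3600 = 4.056 kg/s.
A = πD²/4 = π(0.0976)²/4 = 0.007482 m²; mean velocity V = ṁ/(ρA) = 4.056/(1080 · 0.007482) = 0.5019 m/s.
Reynolds number Re = ρVD/μ = 1080 · 0.5019 · 0.0976 / 0.00112 = 4.724e+04.
Re > 4000 → turbulent. Relative roughness ε/D = 0.000298/0.0976 = 0.00305. Haaland: 1/√f = -1.8 log₁₀[(0.00305/3.7)^1.11 + 6.9/4.724e+04] = -1.8 log₁₀[0.000378 + 0.000146] = 5.905, so f = 0.02868.
Darcy-Weisbach: ΔP = f(L/D)(ρV²/2) = 0.02868·(298/0.0976)·(1080·0.5019²/2) = 0.02868·3053·136 = 1.191e+04 Pa.
ΔP = 1.191e+04 Pa = 11.9 kPa.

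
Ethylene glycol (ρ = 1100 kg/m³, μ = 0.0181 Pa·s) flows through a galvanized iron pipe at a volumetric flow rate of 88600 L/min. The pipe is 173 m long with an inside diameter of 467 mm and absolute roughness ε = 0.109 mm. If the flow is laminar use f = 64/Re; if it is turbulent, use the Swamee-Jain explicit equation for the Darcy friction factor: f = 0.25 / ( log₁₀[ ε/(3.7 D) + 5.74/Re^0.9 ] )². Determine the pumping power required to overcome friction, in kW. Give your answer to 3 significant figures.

P ≈ 379 kW

Q = 88600 L/min = 88600/60000 = 1.477 m³/s.
Cross-sectional area A = πD²/4 = π(0.467)²/4 = 0.1713 m²; mean velocity V = Q/A = 1.477/0.1713 = 8.621 m/s.
Reynolds number Re = ρVD/μ = 1100 · 8.621 · 0.467 / 0.0181 = 2.447e+05.
Re > 4000 → turbulent. Relative roughness ε/D = 0.000109/0.467 = 0.000233. Swamee-Jain: f = 0.25/(log₁₀[0.000233/3.7 + 5.74/2.447e+05^0.9])² = 0.25/(log₁₀[6.31e-05 + 8.11e-05])² = 0.25/(-3.841)² = 0.01695.
Darcy-Weisbach: ΔP = f(L/D)(ρV²/2) = 0.01695·(173/0.467)·(1100·8.621²/2) = 0.01695·370.4·4.088e+04 = 2.566e+05 Pa.
Pumping power P = QΔP = 1.477·2.566e+05 = 378900 W = 379 kW.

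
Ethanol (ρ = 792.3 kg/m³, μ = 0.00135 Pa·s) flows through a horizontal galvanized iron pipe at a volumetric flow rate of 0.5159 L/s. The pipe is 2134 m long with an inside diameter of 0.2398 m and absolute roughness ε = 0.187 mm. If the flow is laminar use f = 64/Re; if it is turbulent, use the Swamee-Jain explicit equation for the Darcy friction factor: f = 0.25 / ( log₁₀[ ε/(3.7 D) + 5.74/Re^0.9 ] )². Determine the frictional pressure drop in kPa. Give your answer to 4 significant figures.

Q = 0.5159 L/s = 0.5159/1000 = 0.0005159 m³/s.
Cross-sectional area A = πD²/4 = π(0.2398)²/4 = 0.04516 m²; mean velocity V = Q/A = 0.0005159/0.04516 = 0.01142 m/s.
Reynolds number Re = ρVD/μ = 792.3 · 0.01142 · 0.2398 / 0.00135 = 1608.
Re < 2300 → laminar flow, so f = 64/Re = 64/1608 = 0.03981 (the turbulent correlation is not needed).
Darcy-Weisbach: ΔP = f(L/D)(ρV²/2) = 0.03981·(2134/0.2398)·(792.3·0.01142²/2) = 0.03981·8899·0.05169 = 18.31 Pa.
ΔP = 18.31 Pa = 0.01831 kPa.

ΔP ≈ 0.01831 kPa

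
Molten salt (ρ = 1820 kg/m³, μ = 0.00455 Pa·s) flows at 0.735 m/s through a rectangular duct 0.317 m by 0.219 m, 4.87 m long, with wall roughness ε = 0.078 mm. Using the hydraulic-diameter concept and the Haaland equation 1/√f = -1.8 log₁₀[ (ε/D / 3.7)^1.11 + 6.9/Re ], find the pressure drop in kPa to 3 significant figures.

Hydraulic diameter D_h = 4A/P = 4·(0.317·0.219)/(2·(0.317+0.219)) = 0.2777/1.072 = 0.259 m.
Re = ρVD_h/μ = 1820·0.735·0.259/0.00455 = 7.616e+04.
ε/D_h = 7.8e-05/0.259 = 0.000301; Haaland gives 1/√f = -1.8 log₁₀[2.89e-05+9.06e-05] = 7.061, so f = 0.02006.
ΔP = f(L/D_h)(ρV²/2) = 0.02006·4.87/0.259·491.6 = 185.4 Pa.
ΔP = 0.185 kPa.

ΔP ≈ 0.185 kPa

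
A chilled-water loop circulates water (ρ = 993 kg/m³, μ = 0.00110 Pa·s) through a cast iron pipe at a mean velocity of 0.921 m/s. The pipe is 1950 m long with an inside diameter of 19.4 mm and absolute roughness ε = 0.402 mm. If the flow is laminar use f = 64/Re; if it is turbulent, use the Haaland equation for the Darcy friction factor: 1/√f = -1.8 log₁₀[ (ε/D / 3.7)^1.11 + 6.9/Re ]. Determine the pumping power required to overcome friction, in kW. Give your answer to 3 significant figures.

P ≈ 0.595 kW

Reynolds number Re = ρVD/μ = 993 · 0.921 · 0.0194 / 0.0011 = 1.613e+04.
Re > 4000 → turbulent. Relative roughness ε/D = 0.000402/0.0194 = 0.0207. Haaland: 1/√f = -1.8 log₁₀[(0.0207/3.7)^1.11 + 6.9/1.613e+04] = -1.8 log₁₀[0.00317 + 0.000428] = 4.4, so f = 0.05165.
Darcy-Weisbach: ΔP = f(L/D)(ρV²/2) = 0.05165·(1950/0.0194)·(993·0.921²/2) = 0.05165·1.005e+05·421.2 = 2.187e+06 Pa.
Q = V·A = 0.921·0.0002956 = 0.0002722 m³/s.
Pumping power P = QΔP = 0.0002722·2.187e+06 = 595.3 W = 0.595 kW.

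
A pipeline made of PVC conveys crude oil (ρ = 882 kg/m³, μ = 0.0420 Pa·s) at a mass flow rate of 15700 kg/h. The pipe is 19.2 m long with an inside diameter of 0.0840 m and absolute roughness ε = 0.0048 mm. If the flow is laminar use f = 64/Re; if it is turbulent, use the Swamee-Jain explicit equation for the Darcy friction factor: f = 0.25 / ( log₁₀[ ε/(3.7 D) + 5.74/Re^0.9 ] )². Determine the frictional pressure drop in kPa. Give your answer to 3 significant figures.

ΔP ≈ 3.26 kPa

ṁ = 15700 kg/h = 15700/3600 = 4.361 kg/s.
A = πD²/4 = π(0.084)²/4 = 0.005542 m²; mean velocity V = ṁ/(ρA) = 4.361/(882 · 0.005542) = 0.8922 m/s.
Reynolds number Re = ρVD/μ = 882 · 0.8922 · 0.084 / 0.042 = 1574.
Re < 2300 → laminar flow, so f = 64/Re = 64/1574 = 0.04066 (the turbulent correlation is not needed).
Darcy-Weisbach: ΔP = f(L/D)(ρV²/2) = 0.04066·(19.2/0.084)·(882·0.8922²/2) = 0.04066·228.6·351.1 = 3263 Pa.
ΔP = 3263 Pa = 3.26 kPa.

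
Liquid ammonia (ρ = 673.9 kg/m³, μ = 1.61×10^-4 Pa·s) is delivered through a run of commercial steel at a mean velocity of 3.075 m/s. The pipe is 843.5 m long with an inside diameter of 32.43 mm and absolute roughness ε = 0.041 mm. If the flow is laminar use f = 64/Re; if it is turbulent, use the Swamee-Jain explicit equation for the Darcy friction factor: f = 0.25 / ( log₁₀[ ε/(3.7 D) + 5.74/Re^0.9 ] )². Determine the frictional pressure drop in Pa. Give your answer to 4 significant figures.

Reynolds number Re = ρVD/μ = 673.9 · 3.075 · 0.03243 / 0.000161 = 4.174e+05.
Re > 4000 → turbulent. Relative roughness ε/D = 4.1e-05/0.03243 = 0.00126. Swamee-Jain: f = 0.25/(log₁₀[0.00126/3.7 + 5.74/4.174e+05^0.9])² = 0.25/(log₁₀[0.000342 + 5.02e-05])² = 0.25/(-3.407)² = 0.02154.
Darcy-Weisbach: ΔP = f(L/D)(ρV²/2) = 0.02154·(843.5/0.03243)·(673.9·3.075²/2) = 0.02154·2.601e+04·3186 = 1.785e+06 Pa.

ΔP ≈ 1785000 Pa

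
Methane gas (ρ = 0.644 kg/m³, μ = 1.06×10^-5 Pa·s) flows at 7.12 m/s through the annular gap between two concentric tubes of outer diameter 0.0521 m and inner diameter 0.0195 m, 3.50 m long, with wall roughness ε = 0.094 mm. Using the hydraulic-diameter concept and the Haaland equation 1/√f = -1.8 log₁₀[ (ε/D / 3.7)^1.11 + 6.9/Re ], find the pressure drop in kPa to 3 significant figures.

ΔP ≈ 0.0573 kPa

Hydraulic diameter D_h = 4A/P = D_o - D_i = 0.0521 - 0.0195 = 0.0326 m.
Re = ρVD_h/μ = 0.644·7.12·0.0326/1.06e-05 = 1.41e+04.
ε/D_h = 9.4e-05/0.0326 = 0.00288; Haaland gives 1/√f = -1.8 log₁₀[0.000355+0.000489] = 5.533, so f = 0.03267.
ΔP = f(L/D_h)(ρV²/2) = 0.03267·3.5/0.0326·16.32 = 57.25 Pa.
ΔP = 0.0573 kPa.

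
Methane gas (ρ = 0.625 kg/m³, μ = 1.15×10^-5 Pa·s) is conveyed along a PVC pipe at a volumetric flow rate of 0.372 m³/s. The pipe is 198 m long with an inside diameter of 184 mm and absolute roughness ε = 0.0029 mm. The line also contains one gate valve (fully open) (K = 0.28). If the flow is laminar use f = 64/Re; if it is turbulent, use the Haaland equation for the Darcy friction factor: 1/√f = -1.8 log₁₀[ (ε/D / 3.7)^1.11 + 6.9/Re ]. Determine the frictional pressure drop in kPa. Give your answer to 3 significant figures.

ΔP ≈ 1.12 kPa

Cross-sectional area A = πD²/4 = π(0.184)²/4 = 0.02659 m²; mean velocity V = Q/A = 0.372/0.02659 = 13.99 m/s.
Reynolds number Re = ρVD/μ = 0.625 · 13.99 · 0.184 / 1.15e-05 = 1.399e+05.
Re > 4000 → turbulent. Relative roughness ε/D = 2.9e-06/0.184 = 1.58e-05. Haaland: 1/√f = -1.8 log₁₀[(1.58e-05/3.7)^1.11 + 6.9/1.399e+05] = -1.8 log₁₀[1.09e-06 + 4.93e-05] = 7.735, so f = 0.01671.
Total minor-loss coefficient ΣK = 1·0.28 = 0.28.
ΔP = [f·L/D + ΣK]·(ρV²/2) = [0.01671·198/0.184 + 0.28]·(0.625·13.99²/2) = [17.98 + 0.28]·61.16 = 1117 Pa.
ΔP = 1117 Pa = 1.12 kPa.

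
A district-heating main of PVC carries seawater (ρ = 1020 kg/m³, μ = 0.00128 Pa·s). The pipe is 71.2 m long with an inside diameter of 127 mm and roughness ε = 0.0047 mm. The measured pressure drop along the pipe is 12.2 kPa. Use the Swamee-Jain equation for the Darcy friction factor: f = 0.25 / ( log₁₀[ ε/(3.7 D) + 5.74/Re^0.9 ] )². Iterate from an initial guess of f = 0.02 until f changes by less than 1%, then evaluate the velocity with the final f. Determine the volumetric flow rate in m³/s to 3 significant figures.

Rearranging Darcy-Weisbach: V = √(2·ΔP·D/(f·L·ρ)). With ε/D = 4.7e-06/0.127 = 3.7e-05, iterate starting from f = 0.02:
  f = 0.02 → V = √(2·1.22e+04·0.127/(0.02·71.2·1020)) = 1.461 m/s; Re = ρVD/μ = 1.478e+05; f → 0.01677
  f = 0.01677 → V = 1.595 m/s; Re = 1.614e+05; f → 0.0165
  f = 0.0165 → V = 1.608 m/s; Re = 1.628e+05; f → 0.01647
Converged (Δf/f < 1%). With the final f = 0.01647: V = √(2·1.22e+04·0.127/(0.01647·71.2·1020)) = 1.61 m/s.
Q = V·A = 1.61·(π/4·0.127²) = 0.02039 m³/s = 0.0204 m³/s.

Q ≈ 0.0204 m³/s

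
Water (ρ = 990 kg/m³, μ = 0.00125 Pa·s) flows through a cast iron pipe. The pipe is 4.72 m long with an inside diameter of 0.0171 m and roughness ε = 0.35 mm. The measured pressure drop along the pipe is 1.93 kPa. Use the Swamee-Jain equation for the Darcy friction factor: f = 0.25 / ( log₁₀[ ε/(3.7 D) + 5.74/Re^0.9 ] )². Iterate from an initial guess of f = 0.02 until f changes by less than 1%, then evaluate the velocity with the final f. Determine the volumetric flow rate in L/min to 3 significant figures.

Rearranging Darcy-Weisbach: V = √(2·ΔP·D/(f·L·ρ)). With ε/D = 0.00035/0.0171 = 0.0205, iterate starting from f = 0.02:
  f = 0.02 → V = √(2·1930·0.0171/(0.02·4.72·990)) = 0.8404 m/s; Re = ρVD/μ = 1.138e+04; f → 0.05326
  f = 0.05326 → V = 0.515 m/s; Re = 6975; f → 0.05544
  f = 0.05544 → V = 0.5047 m/s; Re = 6836; f → 0.05555
Converged (Δf/f < 1%). With the final f = 0.05555: V = √(2·1930·0.0171/(0.05555·4.72·990)) = 0.5042 m/s.
Q = V·A = 0.5042·(π/4·0.0171²) = 0.0001158 m³/s = 6.95 L/min.

Q ≈ 6.95 L/min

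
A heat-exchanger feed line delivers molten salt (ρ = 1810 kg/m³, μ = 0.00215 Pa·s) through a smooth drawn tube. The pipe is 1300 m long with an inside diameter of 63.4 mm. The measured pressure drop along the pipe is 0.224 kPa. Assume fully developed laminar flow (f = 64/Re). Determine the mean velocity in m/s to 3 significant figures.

V ≈ 0.0101 m/s

For laminar flow, f = 64/Re with Re = ρVD/μ, so Darcy-Weisbach reduces to ΔP = 32μLV/D². Solving for V: V = ΔP·D²/(32μL) = 224·(0.0634)²/(32·0.00215·1300) = 0.01007 m/s.
Check: Re = ρVD/μ = 1810·0.01007·0.0634/0.00215 = 537.3 < 2300, so the laminar assumption holds.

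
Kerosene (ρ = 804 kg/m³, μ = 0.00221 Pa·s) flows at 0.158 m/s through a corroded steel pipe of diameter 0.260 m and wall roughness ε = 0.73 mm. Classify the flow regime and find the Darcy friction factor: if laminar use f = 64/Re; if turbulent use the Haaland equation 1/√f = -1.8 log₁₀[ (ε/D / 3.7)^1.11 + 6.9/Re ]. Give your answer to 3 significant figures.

Re = ρVD/μ = 804·0.158·0.26/0.00221 = 1.494e+04.
Re > 4000 → turbulent. ε/D = 0.00073/0.26 = 0.00281; Haaland: 1/√f = -1.8 log₁₀[0.000344 + 0.000462] = 5.569, so f = 0.03225.

f ≈ 0.0322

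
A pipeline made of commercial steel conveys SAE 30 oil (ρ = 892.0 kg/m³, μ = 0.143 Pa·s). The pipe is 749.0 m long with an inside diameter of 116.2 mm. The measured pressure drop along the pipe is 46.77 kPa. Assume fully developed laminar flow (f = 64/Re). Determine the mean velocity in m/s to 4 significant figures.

V ≈ 0.1843 m/s

For laminar flow, f = 64/Re with Re = ρVD/μ, so Darcy-Weisbach reduces to ΔP = 32μLV/D². Solving for V: V = ΔP·D²/(32μL) = 4.677e+04·(0.1162)²/(32·0.143·749) = 0.1843 m/s.
Check: Re = ρVD/μ = 892·0.1843·0.1162/0.143 = 133.6 < 2300, so the laminar assumption holds.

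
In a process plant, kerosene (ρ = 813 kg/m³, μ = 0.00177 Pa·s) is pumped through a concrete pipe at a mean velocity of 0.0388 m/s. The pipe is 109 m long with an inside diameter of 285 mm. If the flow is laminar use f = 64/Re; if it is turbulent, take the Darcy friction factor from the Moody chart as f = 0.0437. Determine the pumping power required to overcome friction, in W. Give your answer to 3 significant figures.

Reynolds number Re = ρVD/μ = 813 · 0.0388 · 0.285 / 0.00177 = 5079.
Re > 4000 → turbulent; use the Moody-chart value f = 0.0437.
Darcy-Weisbach: ΔP = f(L/D)(ρV²/2) = 0.0437·(109/0.285)·(813·0.0388²/2) = 0.0437·382.5·0.612 = 10.23 Pa.
Q = V·A = 0.0388·0.06379 = 0.002475 m³/s.
Pumping power P = QΔP = 0.002475·10.23 = 0.02532 W = 0.0253 W.

P ≈ 0.0253 W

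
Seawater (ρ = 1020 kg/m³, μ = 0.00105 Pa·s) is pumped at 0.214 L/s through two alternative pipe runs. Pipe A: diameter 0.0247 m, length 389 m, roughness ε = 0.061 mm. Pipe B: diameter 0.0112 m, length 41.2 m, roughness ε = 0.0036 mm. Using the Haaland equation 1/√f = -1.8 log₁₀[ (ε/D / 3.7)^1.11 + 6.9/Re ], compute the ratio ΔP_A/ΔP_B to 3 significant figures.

ΔP_A/ΔP_B ≈ 0.241

Pipe A: V = Q/A = 0.000214/0.0004792 = 0.4466 m/s; Re = 1.072e+04; ε/D = 0.00247; Haaland → f = 0.03371; ΔP_A = f(L/D)(ρV²/2) = 5.401e+04 Pa.
Pipe B: V = Q/A = 0.000214/9.852e-05 = 2.172 m/s; Re = 2.363e+04; ε/D = 0.000321; Haaland → f = 0.02533; ΔP_B = f(L/D)(ρV²/2) = 2.242e+05 Pa.
ΔP_A/ΔP_B = 5.401e+04/2.242e+05 = 0.241.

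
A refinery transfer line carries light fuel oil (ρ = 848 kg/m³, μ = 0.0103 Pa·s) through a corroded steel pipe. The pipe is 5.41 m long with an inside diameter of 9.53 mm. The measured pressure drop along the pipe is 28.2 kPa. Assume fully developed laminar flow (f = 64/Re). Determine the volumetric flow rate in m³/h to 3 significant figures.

For laminar flow, f = 64/Re with Re = ρVD/μ, so Darcy-Weisbach reduces to ΔP = 32μLV/D². Solving for V: V = ΔP·D²/(32μL) = 2.82e+04·(0.00953)²/(32·0.0103·5.41) = 1.436 m/s.
Check: Re = ρVD/μ = 848·1.436·0.00953/0.0103 = 1127 < 2300, so the laminar assumption holds.
Q = V·A = 1.436·(π/4·0.00953²) = 0.0001025 m³/s = 0.369 m³/h.

Q ≈ 0.369 m³/h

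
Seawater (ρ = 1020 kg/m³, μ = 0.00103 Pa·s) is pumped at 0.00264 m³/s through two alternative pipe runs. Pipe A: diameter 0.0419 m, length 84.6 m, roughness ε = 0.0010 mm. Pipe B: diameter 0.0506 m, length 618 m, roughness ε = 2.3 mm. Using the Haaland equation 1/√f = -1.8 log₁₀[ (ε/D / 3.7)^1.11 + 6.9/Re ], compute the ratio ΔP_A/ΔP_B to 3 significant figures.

ΔP_A/ΔP_B ≈ 0.0957

Pipe A: V = Q/A = 0.00264/0.001379 = 1.915 m/s; Re = 7.944e+04; ε/D = 2.39e-05; Haaland → f = 0.01879; ΔP_A = f(L/D)(ρV²/2) = 7.094e+04 Pa.
Pipe B: V = Q/A = 0.00264/0.002011 = 1.313 m/s; Re = 6.578e+04; ε/D = 0.0455; Haaland → f = 0.06901; ΔP_B = f(L/D)(ρV²/2) = 7.409e+05 Pa.
ΔP_A/ΔP_B = 7.094e+04/7.409e+05 = 0.0957.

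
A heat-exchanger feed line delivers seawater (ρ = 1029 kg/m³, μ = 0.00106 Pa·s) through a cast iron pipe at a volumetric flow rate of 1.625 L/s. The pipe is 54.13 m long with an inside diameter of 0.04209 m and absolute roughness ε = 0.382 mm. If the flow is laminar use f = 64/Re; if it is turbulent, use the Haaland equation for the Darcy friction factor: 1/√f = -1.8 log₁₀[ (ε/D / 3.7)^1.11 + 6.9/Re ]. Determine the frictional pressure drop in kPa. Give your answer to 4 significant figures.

Q = 1.625 L/s = 1.625/1000 = 0.001625 m³/s.
Cross-sectional area A = πD²/4 = π(0.04209)²/4 = 0.001391 m²; mean velocity V = Q/A = 0.001625/0.001391 = 1.168 m/s.
Reynolds number Re = ρVD/μ = 1029 · 1.168 · 0.04209 / 0.00106 = 4.772e+04.
Re > 4000 → turbulent. Relative roughness ε/D = 0.000382/0.04209 = 0.00908. Haaland: 1/√f = -1.8 log₁₀[(0.00908/3.7)^1.11 + 6.9/4.772e+04] = -1.8 log₁₀[0.00127 + 0.000145] = 5.131, so f = 0.03799.
Darcy-Weisbach: ΔP = f(L/D)(ρV²/2) = 0.03799·(54.13/0.04209)·(1029·1.168²/2) = 0.03799·1286·701.8 = 3.428e+04 Pa.
ΔP = 3.428e+04 Pa = 34.28 kPa.

ΔP ≈ 34.28 kPa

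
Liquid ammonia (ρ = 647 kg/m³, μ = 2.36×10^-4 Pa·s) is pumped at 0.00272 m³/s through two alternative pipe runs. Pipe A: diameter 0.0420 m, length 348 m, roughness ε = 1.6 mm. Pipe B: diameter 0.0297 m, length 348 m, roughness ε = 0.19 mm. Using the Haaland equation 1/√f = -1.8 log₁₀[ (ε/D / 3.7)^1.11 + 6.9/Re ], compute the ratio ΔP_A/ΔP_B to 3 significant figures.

Pipe A: V = Q/A = 0.00272/0.001385 = 1.963 m/s; Re = 2.261e+05; ε/D = 0.0381; Haaland → f = 0.06355; ΔP_A = f(L/D)(ρV²/2) = 6.566e+05 Pa.
Pipe B: V = Q/A = 0.00272/0.0006928 = 3.926 m/s; Re = 3.197e+05; ε/D = 0.0064; Haaland → f = 0.03306; ΔP_B = f(L/D)(ρV²/2) = 1.932e+06 Pa.
ΔP_A/ΔP_B = 6.566e+05/1.932e+06 = 0.340.

ΔP_A/ΔP_B ≈ 0.340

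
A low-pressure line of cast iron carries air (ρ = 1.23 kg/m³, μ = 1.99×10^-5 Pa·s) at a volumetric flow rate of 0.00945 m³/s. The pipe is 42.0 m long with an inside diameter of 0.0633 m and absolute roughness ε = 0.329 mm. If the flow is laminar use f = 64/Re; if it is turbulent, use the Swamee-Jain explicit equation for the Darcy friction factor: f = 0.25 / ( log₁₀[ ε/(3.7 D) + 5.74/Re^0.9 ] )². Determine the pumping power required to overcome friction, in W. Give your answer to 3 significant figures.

P ≈ 1.31 W

Cross-sectional area A = πD²/4 = π(0.0633)²/4 = 0.003147 m²; mean velocity V = Q/A = 0.00945/0.003147 = 3.003 m/s.
Reynolds number Re = ρVD/μ = 1.23 · 3.003 · 0.0633 / 1.99e-05 = 1.175e+04.
Re > 4000 → turbulent. Relative roughness ε/D = 0.000329/0.0633 = 0.0052. Swamee-Jain: f = 0.25/(log₁₀[0.0052/3.7 + 5.74/1.175e+04^0.9])² = 0.25/(log₁₀[0.0014 + 0.00125])² = 0.25/(-2.576)² = 0.03766.
Darcy-Weisbach: ΔP = f(L/D)(ρV²/2) = 0.03766·(42/0.0633)·(1.23·3.003²/2) = 0.03766·663.5·5.546 = 138.6 Pa.
Pumping power P = QΔP = 0.00945·138.6 = 1.310 W = 1.31 W.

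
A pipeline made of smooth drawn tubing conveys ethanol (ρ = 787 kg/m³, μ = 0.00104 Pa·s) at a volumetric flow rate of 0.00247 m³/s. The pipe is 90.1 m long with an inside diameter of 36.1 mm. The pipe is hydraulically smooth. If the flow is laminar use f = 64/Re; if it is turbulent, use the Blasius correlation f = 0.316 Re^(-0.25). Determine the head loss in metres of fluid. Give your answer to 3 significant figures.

h_f ≈ 14.6 m

Cross-sectional area A = πD²/4 = π(0.0361)²/4 = 0.001024 m²; mean velocity V = Q/A = 0.00247/0.001024 = 2.413 m/s.
Reynolds number Re = ρVD/μ = 787 · 2.413 · 0.0361 / 0.00104 = 6.592e+04.
Re > 4000 → turbulent. Smooth-pipe (Blasius): f = 0.316 Re^(-0.25) = 0.316/(6.592e+04)^0.25 = 0.01972.
Darcy-Weisbach: ΔP = f(L/D)(ρV²/2) = 0.01972·(90.1/0.0361)·(787·2.413²/2) = 0.01972·2496·2292 = 1.128e+05 Pa.
Head loss h_f = ΔP/(ρg) = 1.128e+05/(787·9.81) = 14.6 m.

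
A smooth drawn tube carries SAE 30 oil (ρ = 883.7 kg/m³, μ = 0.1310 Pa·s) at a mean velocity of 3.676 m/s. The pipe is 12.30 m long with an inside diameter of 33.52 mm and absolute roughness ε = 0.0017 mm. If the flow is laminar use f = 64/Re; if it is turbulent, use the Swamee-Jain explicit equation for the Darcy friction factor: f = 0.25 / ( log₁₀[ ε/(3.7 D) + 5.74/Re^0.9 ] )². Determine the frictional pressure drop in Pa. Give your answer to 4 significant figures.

ΔP ≈ 168700 Pa

Reynolds number Re = ρVD/μ = 883.7 · 3.676 · 0.03352 / 0.131 = 831.2.
Re < 2300 → laminar flow, so f = 64/Re = 64/831.2 = 0.077 (the turbulent correlation is not needed).
Darcy-Weisbach: ΔP = f(L/D)(ρV²/2) = 0.077·(12.3/0.03352)·(883.7·3.676²/2) = 0.077·366.9·5971 = 1.687e+05 Pa.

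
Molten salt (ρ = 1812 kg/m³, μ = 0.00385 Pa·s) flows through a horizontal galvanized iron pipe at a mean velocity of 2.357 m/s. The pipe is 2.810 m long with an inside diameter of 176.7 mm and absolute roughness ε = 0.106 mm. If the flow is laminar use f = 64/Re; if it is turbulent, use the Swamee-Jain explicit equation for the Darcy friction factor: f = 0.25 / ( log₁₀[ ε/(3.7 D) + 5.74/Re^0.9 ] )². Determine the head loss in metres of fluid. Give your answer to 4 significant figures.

h_f ≈ 0.08768 m

Reynolds number Re = ρVD/μ = 1812 · 2.357 · 0.1767 / 0.00385 = 1.96e+05.
Re > 4000 → turbulent. Relative roughness ε/D = 0.000106/0.1767 = 0.0006. Swamee-Jain: f = 0.25/(log₁₀[0.0006/3.7 + 5.74/1.96e+05^0.9])² = 0.25/(log₁₀[0.000162 + 9.9e-05])² = 0.25/(-3.583)² = 0.01947.
Darcy-Weisbach: ΔP = f(L/D)(ρV²/2) = 0.01947·(2.81/0.1767)·(1812·2.357²/2) = 0.01947·15.9·5033 = 1559 Pa.
Head loss h_f = ΔP/(ρg) = 1559/(1812·9.81) = 0.08768 m.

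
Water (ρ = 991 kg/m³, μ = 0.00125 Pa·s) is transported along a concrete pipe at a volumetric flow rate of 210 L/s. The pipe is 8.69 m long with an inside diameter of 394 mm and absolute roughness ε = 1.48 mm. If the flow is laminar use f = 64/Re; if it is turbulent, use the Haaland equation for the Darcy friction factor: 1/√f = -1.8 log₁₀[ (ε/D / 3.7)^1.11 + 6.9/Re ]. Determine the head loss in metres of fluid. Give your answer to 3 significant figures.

h_f ≈ 0.0939 m

Q = 210 L/s = 210/1000 = 0.21 m³/s.
Cross-sectional area A = πD²/4 = π(0.394)²/4 = 0.1219 m²; mean velocity V = Q/A = 0.21/0.1219 = 1.722 m/s.
Reynolds number Re = ρVD/μ = 991 · 1.722 · 0.394 / 0.00125 = 5.38e+05.
Re > 4000 → turbulent. Relative roughness ε/D = 0.00148/0.394 = 0.00376. Haaland: 1/√f = -1.8 log₁₀[(0.00376/3.7)^1.11 + 6.9/5.38e+05] = -1.8 log₁₀[0.000476 + 1.28e-05] = 5.96, so f = 0.02815.
Darcy-Weisbach: ΔP = f(L/D)(ρV²/2) = 0.02815·(8.69/0.394)·(991·1.722²/2) = 0.02815·22.06·1470 = 912.7 Pa.
Head loss h_f = ΔP/(ρg) = 912.7/(991·9.81) = 0.0939 m.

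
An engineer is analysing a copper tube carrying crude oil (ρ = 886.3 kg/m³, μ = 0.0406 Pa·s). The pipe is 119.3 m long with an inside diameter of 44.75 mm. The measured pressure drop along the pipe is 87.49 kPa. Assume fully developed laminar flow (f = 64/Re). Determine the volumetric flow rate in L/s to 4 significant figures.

For laminar flow, f = 64/Re with Re = ρVD/μ, so Darcy-Weisbach reduces to ΔP = 32μLV/D². Solving for V: V = ΔP·D²/(32μL) = 8.749e+04·(0.04475)²/(32·0.0406·119.3) = 1.13 m/s.
Check: Re = ρVD/μ = 886.3·1.13·0.04475/0.0406 = 1104 < 2300, so the laminar assumption holds.
Q = V·A = 1.13·(π/4·0.04475²) = 0.001778 m³/s = 1.778 L/s.

Q ≈ 1.778 L/s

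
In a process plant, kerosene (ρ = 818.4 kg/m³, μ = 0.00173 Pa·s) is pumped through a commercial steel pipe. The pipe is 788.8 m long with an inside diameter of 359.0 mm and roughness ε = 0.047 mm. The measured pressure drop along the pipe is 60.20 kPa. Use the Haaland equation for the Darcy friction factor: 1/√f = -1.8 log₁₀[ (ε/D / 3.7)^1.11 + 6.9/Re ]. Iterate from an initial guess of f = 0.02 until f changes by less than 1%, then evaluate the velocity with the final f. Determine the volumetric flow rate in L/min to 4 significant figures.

Q ≈ 12760 L/min

Rearranging Darcy-Weisbach: V = √(2·ΔP·D/(f·L·ρ)). With ε/D = 4.7e-05/0.359 = 0.000131, iterate starting from f = 0.02:
  f = 0.02 → V = √(2·6.02e+04·0.359/(0.02·788.8·818.4)) = 1.83 m/s; Re = ρVD/μ = 3.107e+05; f → 0.01543
  f = 0.01543 → V = 2.083 m/s; Re = 3.538e+05; f → 0.01518
  f = 0.01518 → V = 2.1 m/s; Re = 3.567e+05; f → 0.01516
Converged (Δf/f < 1%). With the final f = 0.01516: V = √(2·6.02e+04·0.359/(0.01516·788.8·818.4)) = 2.101 m/s.
Q = V·A = 2.101·(π/4·0.359²) = 0.2127 m³/s = 12760 L/min.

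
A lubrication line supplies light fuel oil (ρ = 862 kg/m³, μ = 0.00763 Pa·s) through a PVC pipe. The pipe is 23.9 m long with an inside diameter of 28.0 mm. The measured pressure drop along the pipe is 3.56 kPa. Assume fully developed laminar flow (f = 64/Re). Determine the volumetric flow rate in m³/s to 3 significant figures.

For laminar flow, f = 64/Re with Re = ρVD/μ, so Darcy-Weisbach reduces to ΔP = 32μLV/D². Solving for V: V = ΔP·D²/(32μL) = 3560·(0.028)²/(32·0.00763·23.9) = 0.4783 m/s.
Check: Re = ρVD/μ = 862·0.4783·0.028/0.00763 = 1513 < 2300, so the laminar assumption holds.
Q = V·A = 0.4783·(π/4·0.028²) = 0.0002945 m³/s = 2.95×10^-4 m³/s.

Q ≈ 2.95×10^-4 m³/s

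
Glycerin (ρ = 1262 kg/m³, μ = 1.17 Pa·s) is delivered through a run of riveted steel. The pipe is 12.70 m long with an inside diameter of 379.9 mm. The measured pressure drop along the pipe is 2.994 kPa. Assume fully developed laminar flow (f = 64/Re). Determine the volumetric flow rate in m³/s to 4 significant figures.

For laminar flow, f = 64/Re with Re = ρVD/μ, so Darcy-Weisbach reduces to ΔP = 32μLV/D². Solving for V: V = ΔP·D²/(32μL) = 2994·(0.3799)²/(32·1.17·12.7) = 0.9088 m/s.
Check: Re = ρVD/μ = 1262·0.9088·0.3799/1.17 = 372.4 < 2300, so the laminar assumption holds.
Q = V·A = 0.9088·(π/4·0.3799²) = 0.103 m³/s = 0.1030 m³/s.

Q ≈ 0.1030 m³/s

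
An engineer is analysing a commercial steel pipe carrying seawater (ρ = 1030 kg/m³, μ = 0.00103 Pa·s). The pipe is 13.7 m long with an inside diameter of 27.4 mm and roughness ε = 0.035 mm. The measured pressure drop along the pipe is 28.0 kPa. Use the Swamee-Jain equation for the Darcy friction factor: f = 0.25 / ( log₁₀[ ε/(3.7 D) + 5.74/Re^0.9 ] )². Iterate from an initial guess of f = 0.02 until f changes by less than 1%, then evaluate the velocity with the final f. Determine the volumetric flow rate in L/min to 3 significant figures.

Rearranging Darcy-Weisbach: V = √(2·ΔP·D/(f·L·ρ)). With ε/D = 3.5e-05/0.0274 = 0.00128, iterate starting from f = 0.02:
  f = 0.02 → V = √(2·2.8e+04·0.0274/(0.02·13.7·1030)) = 2.332 m/s; Re = ρVD/μ = 6.389e+04; f → 0.02427
  f = 0.02427 → V = 2.117 m/s; Re = 5.8e+04; f → 0.02453
  f = 0.02453 → V = 2.106 m/s; Re = 5.769e+04; f → 0.02454
Converged (Δf/f < 1%). With the final f = 0.02454: V = √(2·2.8e+04·0.0274/(0.02454·13.7·1030)) = 2.105 m/s.
Q = V·A = 2.105·(π/4·0.0274²) = 0.001241 m³/s = 74.5 L/min.

Q ≈ 74.5 L/min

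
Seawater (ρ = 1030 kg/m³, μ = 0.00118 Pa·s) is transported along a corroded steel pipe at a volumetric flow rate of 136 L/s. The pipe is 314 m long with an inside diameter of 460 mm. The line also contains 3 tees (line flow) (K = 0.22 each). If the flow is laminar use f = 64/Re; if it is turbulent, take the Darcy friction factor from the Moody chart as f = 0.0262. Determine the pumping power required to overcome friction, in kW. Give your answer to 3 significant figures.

Q = 136 L/s = 136/1000 = 0.136 m³/s.
Cross-sectional area A = πD²/4 = π(0.46)²/4 = 0.1662 m²; mean velocity V = Q/A = 0.136/0.1662 = 0.8183 m/s.
Reynolds number Re = ρVD/μ = 1030 · 0.8183 · 0.46 / 0.00118 = 3.286e+05.
Re > 4000 → turbulent; use the Moody-chart value f = 0.0262.
Total minor-loss coefficient ΣK = 3·0.22 = 0.66.
ΔP = [f·L/D + ΣK]·(ρV²/2) = [0.0262·314/0.46 + 0.66]·(1030·0.8183²/2) = [17.88 + 0.66]·344.9 = 6396 Pa.
Pumping power P = QΔP = 0.136·6396 = 869.8 W = 0.870 kW.

P ≈ 0.870 kW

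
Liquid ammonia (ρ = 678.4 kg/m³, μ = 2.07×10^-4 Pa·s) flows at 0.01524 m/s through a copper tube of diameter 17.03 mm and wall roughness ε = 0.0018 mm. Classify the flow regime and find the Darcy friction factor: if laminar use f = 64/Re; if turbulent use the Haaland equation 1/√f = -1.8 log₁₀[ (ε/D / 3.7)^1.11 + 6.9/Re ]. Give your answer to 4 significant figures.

Re = ρVD/μ = 678.4·0.01524·0.01703/0.000207 = 850.6.
Re < 2300 → laminar, so f = 64/Re = 0.07524 (roughness is irrelevant in laminar flow).

f ≈ 0.07524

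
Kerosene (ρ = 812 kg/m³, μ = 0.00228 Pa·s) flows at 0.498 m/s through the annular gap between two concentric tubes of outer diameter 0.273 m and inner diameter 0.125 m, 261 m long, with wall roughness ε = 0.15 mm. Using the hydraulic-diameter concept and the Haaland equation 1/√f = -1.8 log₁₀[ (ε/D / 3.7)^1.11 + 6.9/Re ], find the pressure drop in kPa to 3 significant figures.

ΔP ≈ 4.67 kPa

Hydraulic diameter D_h = 4A/P = D_o - D_i = 0.273 - 0.125 = 0.148 m.
Re = ρVD_h/μ = 812·0.498·0.148/0.00228 = 2.625e+04.
ε/D_h = 0.00015/0.148 = 0.00101; Haaland gives 1/√f = -1.8 log₁₀[0.000111+0.000263] = 6.169, so f = 0.02628.
ΔP = f(L/D_h)(ρV²/2) = 0.02628·261/0.148·100.7 = 4666 Pa.
ΔP = 4.67 kPa.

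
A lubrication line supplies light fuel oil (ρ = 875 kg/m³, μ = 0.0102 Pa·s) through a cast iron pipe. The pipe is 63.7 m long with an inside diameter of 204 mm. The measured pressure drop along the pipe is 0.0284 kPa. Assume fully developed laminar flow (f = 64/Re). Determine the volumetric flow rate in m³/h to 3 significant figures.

Q ≈ 6.69 m³/h

For laminar flow, f = 64/Re with Re = ρVD/μ, so Darcy-Weisbach reduces to ΔP = 32μLV/D². Solving for V: V = ΔP·D²/(32μL) = 28.4·(0.204)²/(32·0.0102·63.7) = 0.05684 m/s.
Check: Re = ρVD/μ = 875·0.05684·0.204/0.0102 = 994.8 < 2300, so the laminar assumption holds.
Q = V·A = 0.05684·(π/4·0.204²) = 0.001858 m³/s = 6.69 m³/h.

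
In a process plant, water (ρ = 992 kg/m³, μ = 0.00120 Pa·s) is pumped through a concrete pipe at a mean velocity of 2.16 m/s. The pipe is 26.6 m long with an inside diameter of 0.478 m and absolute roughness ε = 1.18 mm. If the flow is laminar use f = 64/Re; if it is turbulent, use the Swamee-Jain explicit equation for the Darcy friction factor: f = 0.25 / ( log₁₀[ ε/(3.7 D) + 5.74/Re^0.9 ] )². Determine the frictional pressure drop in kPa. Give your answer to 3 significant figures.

Reynolds number Re = ρVD/μ = 992 · 2.16 · 0.478 / 0.0012 = 8.535e+05.
Re > 4000 → turbulent. Relative roughness ε/D = 0.00118/0.478 = 0.00247. Swamee-Jain: f = 0.25/(log₁₀[0.00247/3.7 + 5.74/8.535e+05^0.9])² = 0.25/(log₁₀[0.000667 + 2.64e-05])² = 0.25/(-3.159)² = 0.02505.
Darcy-Weisbach: ΔP = f(L/D)(ρV²/2) = 0.02505·(26.6/0.478)·(992·2.16²/2) = 0.02505·55.65·2314 = 3226 Pa.
ΔP = 3226 Pa = 3.23 kPa.

ΔP ≈ 3.23 kPa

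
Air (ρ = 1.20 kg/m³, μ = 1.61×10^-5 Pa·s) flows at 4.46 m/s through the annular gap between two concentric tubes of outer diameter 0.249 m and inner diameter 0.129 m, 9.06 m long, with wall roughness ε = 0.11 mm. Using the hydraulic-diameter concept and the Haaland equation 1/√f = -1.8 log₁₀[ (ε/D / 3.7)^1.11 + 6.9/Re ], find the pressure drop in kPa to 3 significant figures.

ΔP ≈ 0.0219 kPa

Hydraulic diameter D_h = 4A/P = D_o - D_i = 0.249 - 0.129 = 0.12 m.
Re = ρVD_h/μ = 1.2·4.46·0.12/1.61e-05 = 3.989e+04.
ε/D_h = 0.00011/0.12 = 0.000917; Haaland gives 1/√f = -1.8 log₁₀[9.94e-05+0.000173] = 6.417, so f = 0.02429.
ΔP = f(L/D_h)(ρV²/2) = 0.02429·9.06/0.12·11.93 = 21.88 Pa.
ΔP = 0.0219 kPa.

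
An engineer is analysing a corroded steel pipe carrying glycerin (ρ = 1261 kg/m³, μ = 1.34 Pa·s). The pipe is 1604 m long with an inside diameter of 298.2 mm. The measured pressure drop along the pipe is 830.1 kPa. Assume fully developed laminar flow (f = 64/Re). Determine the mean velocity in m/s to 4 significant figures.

For laminar flow, f = 64/Re with Re = ρVD/μ, so Darcy-Weisbach reduces to ΔP = 32μLV/D². Solving for V: V = ΔP·D²/(32μL) = 8.301e+05·(0.2982)²/(32·1.34·1604) = 1.073 m/s.
Check: Re = ρVD/μ = 1261·1.073·0.2982/1.34 = 301.2 < 2300, so the laminar assumption holds.

V ≈ 1.073 m/s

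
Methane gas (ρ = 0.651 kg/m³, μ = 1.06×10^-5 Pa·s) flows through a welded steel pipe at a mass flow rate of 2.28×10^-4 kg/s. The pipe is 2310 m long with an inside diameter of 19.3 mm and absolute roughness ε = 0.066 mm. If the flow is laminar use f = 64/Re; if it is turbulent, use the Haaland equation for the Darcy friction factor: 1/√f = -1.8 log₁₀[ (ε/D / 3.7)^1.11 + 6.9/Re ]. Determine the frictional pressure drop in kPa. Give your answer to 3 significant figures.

ΔP ≈ 2.52 kPa

A = πD²/4 = π(0.0193)²/4 = 0.0002926 m²; mean velocity V = ṁ/(ρA) = 0.000228/(0.651 · 0.0002926) = 1.197 m/s.
Reynolds number Re = ρVD/μ = 0.651 · 1.197 · 0.0193 / 1.06e-05 = 1419.
Re < 2300 → laminar flow, so f = 64/Re = 64/1419 = 0.0451 (the turbulent correlation is not needed).
Darcy-Weisbach: ΔP = f(L/D)(ρV²/2) = 0.0451·(2310/0.0193)·(0.651·1.197²/2) = 0.0451·1.197e+05·0.4665 = 2518 Pa.
ΔP = 2518 Pa = 2.52 kPa.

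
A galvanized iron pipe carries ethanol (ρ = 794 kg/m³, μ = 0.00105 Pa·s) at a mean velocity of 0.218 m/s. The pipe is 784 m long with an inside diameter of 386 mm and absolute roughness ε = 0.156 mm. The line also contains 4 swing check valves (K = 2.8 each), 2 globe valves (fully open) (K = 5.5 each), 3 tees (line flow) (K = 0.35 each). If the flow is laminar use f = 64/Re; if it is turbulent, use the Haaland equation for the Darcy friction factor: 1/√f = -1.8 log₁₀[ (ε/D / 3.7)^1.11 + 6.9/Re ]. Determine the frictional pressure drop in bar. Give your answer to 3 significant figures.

Reynolds number Re = ρVD/μ = 794 · 0.218 · 0.386 / 0.00105 = 6.363e+04.
Re > 4000 → turbulent. Relative roughness ε/D = 0.000156/0.386 = 0.000404. Haaland: 1/√f = -1.8 log₁₀[(0.000404/3.7)^1.11 + 6.9/6.363e+04] = -1.8 log₁₀[4e-05 + 0.000108] = 6.891, so f = 0.02106.
Total minor-loss coefficient ΣK = 4·2.8 + 2·5.5 + 3·0.35 = 23.2.
ΔP = [f·L/D + ΣK]·(ρV²/2) = [0.02106·784/0.386 + 23.2]·(794·0.218²/2) = [42.77 + 23.2]·18.87 = 1246 Pa.
ΔP = 1246 Pa = 0.0125 bar.

ΔP ≈ 0.0125 bar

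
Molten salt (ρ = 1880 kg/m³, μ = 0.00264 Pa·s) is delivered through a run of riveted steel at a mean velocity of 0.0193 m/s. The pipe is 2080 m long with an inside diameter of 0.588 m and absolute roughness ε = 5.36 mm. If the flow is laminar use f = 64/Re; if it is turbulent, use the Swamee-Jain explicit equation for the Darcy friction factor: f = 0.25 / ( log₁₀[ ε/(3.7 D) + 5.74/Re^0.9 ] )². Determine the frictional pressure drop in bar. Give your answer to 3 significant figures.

ΔP ≈ 5.49×10^-4 bar

Reynolds number Re = ρVD/μ = 1880 · 0.0193 · 0.588 / 0.00264 = 8081.
Re > 4000 → turbulent. Relative roughness ε/D = 0.00536/0.588 = 0.00912. Swamee-Jain: f = 0.25/(log₁₀[0.00912/3.7 + 5.74/8081^0.9])² = 0.25/(log₁₀[0.00246 + 0.00175])² = 0.25/(-2.376)² = 0.0443.
Darcy-Weisbach: ΔP = f(L/D)(ρV²/2) = 0.0443·(2080/0.588)·(1880·0.0193²/2) = 0.0443·3537·0.3501 = 54.86 Pa.
ΔP = 54.86 Pa = 5.49×10^-4 bar.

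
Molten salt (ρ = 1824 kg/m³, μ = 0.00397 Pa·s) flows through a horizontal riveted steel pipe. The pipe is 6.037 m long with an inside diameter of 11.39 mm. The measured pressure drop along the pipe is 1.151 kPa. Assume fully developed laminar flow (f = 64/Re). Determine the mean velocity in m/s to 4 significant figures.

V ≈ 0.1947 m/s

For laminar flow, f = 64/Re with Re = ρVD/μ, so Darcy-Weisbach reduces to ΔP = 32μLV/D². Solving for V: V = ΔP·D²/(32μL) = 1151·(0.01139)²/(32·0.00397·6.037) = 0.1947 m/s.
Check: Re = ρVD/μ = 1824·0.1947·0.01139/0.00397 = 1019 < 2300, so the laminar assumption holds.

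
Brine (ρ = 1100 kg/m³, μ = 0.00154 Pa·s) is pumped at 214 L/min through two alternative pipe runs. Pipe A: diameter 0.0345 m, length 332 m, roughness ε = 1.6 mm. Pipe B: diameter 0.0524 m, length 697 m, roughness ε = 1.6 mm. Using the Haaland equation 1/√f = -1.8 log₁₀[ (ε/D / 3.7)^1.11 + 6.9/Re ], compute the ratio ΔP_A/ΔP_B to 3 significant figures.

ΔP_A/ΔP_B ≈ 4.60

Pipe A: V = Q/A = 0.003567/0.0009348 = 3.815 m/s; Re = 9.402e+04; ε/D = 0.0464; Haaland → f = 0.06952; ΔP_A = f(L/D)(ρV²/2) = 5.356e+06 Pa.
Pipe B: V = Q/A = 0.003567/0.002157 = 1.654 m/s; Re = 6.19e+04; ε/D = 0.0305; Haaland → f = 0.0582; ΔP_B = f(L/D)(ρV²/2) = 1.165e+06 Pa.
ΔP_A/ΔP_B = 5.356e+06/1.165e+06 = 4.60.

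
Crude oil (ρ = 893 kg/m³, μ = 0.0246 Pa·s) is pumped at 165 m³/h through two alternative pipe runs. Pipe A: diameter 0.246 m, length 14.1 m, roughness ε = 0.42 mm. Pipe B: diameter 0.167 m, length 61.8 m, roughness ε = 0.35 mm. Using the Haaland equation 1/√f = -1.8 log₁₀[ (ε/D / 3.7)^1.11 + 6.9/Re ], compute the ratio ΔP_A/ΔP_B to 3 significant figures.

ΔP_A/ΔP_B ≈ 0.0351

Pipe A: V = Q/A = 0.04583/0.04753 = 0.9643 m/s; Re = 8611; ε/D = 0.00171; Haaland → f = 0.03429; ΔP_A = f(L/D)(ρV²/2) = 816 Pa.
Pipe B: V = Q/A = 0.04583/0.0219 = 2.092 m/s; Re = 1.269e+04; ε/D = 0.0021; Haaland → f = 0.0321; ΔP_B = f(L/D)(ρV²/2) = 2.322e+04 Pa.
ΔP_A/ΔP_B = 816/2.322e+04 = 0.0351.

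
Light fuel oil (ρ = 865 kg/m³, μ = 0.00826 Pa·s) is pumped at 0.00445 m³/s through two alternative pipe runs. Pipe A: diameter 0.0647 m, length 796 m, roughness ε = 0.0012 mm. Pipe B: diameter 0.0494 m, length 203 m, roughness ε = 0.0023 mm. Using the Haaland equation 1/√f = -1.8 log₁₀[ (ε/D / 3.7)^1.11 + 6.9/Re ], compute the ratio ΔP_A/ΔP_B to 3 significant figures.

ΔP_A/ΔP_B ≈ 1.09

Pipe A: V = Q/A = 0.00445/0.003288 = 1.354 m/s; Re = 9171; ε/D = 1.85e-05; Haaland → f = 0.03165; ΔP_A = f(L/D)(ρV²/2) = 3.085e+05 Pa.
Pipe B: V = Q/A = 0.00445/0.001917 = 2.322 m/s; Re = 1.201e+04; ε/D = 4.66e-05; Haaland → f = 0.02944; ΔP_B = f(L/D)(ρV²/2) = 2.82e+05 Pa.
ΔP_A/ΔP_B = 3.085e+05/2.82e+05 = 1.09.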